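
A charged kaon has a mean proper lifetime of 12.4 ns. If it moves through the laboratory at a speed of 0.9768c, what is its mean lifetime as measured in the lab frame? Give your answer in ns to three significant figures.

Δt = 57.9 ns

γ = 1/√(1 − 0.9768²) = 1/√0.04586 = 4.670
The rest-frame lifetime is the proper time; the lab measures the dilated interval Δt = γτ₀ = 4.670 × 12.4 ns.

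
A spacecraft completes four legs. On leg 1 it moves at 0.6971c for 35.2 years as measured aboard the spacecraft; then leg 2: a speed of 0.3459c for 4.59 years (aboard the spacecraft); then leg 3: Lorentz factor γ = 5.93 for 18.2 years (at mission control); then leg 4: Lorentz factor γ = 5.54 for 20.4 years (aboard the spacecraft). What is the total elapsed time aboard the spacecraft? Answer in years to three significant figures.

Leg 1: 35.2 years is already measured aboard the spacecraft.
Leg 2: 4.59 years is already measured aboard the spacecraft.
Leg 3: γ = 5.93; τ_3 = 18.2/5.930 = 3.069 years.
Leg 4: 20.4 years is already measured aboard the spacecraft.
Total: 35.20 + 4.590 + 3.069 + 20.40 years.

τ = 63.3 years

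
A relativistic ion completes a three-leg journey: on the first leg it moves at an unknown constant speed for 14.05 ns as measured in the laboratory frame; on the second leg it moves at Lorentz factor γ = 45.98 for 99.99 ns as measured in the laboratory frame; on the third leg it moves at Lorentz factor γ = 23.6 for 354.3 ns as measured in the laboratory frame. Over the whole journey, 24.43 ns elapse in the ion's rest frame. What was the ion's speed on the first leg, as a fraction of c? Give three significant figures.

β = 0.857

Leg 1: speed unknown; τ_1 = 14.05/γ_1.
Leg 2: γ = 45.98; τ_2 = 99.99/45.98 = 2.175 ns.
Leg 3: γ = 23.6; τ_3 = 354.3/23.60 = 15.01 ns.
Total proper time: τ_1 + 2.175 + 15.01 = 24.43, so τ_1 = 24.43 − 17.19 = 7.243 ns.
γ_1 = 14.05/7.243 = 1.940; β = √(1 − 1/γ²) = √0.7343.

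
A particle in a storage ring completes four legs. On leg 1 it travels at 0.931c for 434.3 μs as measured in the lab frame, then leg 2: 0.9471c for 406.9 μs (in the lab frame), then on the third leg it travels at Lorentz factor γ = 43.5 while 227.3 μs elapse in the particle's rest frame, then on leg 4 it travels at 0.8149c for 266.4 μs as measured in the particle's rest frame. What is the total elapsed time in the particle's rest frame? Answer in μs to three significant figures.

Leg 1: γ = 1/√(1 − 0.931²) = 1/√0.1332 = 2.740; τ_1 = 434.3/2.740 = 158.5 μs.
Leg 2: γ = 1/√(1 − 0.9471²) = 1/√0.1030 = 3.116; τ_2 = 406.9/3.116 = 130.6 μs.
Leg 3: 227.3 μs is already measured in the particle's rest frame.
Leg 4: 266.4 μs is already measured in the particle's rest frame.
Total: 158.5 + 130.6 + 227.3 + 266.4 μs.

τ = 783 μs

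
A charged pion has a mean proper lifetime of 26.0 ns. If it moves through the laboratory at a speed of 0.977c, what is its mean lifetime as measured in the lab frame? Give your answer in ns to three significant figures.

γ = 1/√(1 − 0.977²) = 1/√0.04547 = 4.690
The rest-frame lifetime is the proper time; the lab measures the dilated interval Δt = γτ₀ = 4.690 × 26.0 ns.

Δt = 122 ns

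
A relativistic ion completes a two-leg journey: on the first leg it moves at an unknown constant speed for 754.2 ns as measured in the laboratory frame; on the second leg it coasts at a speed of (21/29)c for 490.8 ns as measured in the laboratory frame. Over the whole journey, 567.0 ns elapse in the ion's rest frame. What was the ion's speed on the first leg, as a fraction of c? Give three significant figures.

β = 0.953

Leg 1: speed unknown; τ_1 = 754.2/γ_1.
Leg 2: γ = 1/√(1 − (21/29)²) = 29/20 = 1.450; τ_2 = 490.8/1.450 = 338.5 ns.
Total proper time: τ_1 + 338.5 = 567.0, so τ_1 = 567.0 − 338.5 = 228.5 ns.
γ_1 = 754.2/228.5 = 3.300; β = √(1 − 1/γ²) = √0.9082.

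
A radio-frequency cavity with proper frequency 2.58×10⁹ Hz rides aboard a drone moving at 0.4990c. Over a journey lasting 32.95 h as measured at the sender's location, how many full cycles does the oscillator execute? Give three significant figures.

N = 2.65×10¹⁴

γ = 1/√(1 − 0.4990²) = 1/√0.7510 = 1.154
The oscillator's own cycle count is N = f × τ where τ is the proper time aboard the drone. τ = Δt/γ = 32.95/1.154 = 28.55 h = 1.028×10⁵ s.
N = 2.58×10⁹ × 1.028×10⁵ = 2.652×10¹⁴.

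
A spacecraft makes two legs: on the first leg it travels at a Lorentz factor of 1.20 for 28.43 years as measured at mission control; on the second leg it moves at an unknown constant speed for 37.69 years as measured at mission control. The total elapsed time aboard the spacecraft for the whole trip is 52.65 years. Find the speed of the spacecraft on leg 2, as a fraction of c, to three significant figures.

β = 0.640

Leg 1: γ = 1.20; τ_1 = 28.43/1.200 = 23.69 years.
Leg 2: speed unknown; τ_2 = 37.69/γ_2.
Total proper time: 23.69 + τ_2 = 52.65, so τ_2 = 52.65 − 23.69 = 28.96 years.
γ_2 = 37.69/28.96 = 1.302; β = √(1 − 1/γ²) = √0.4097.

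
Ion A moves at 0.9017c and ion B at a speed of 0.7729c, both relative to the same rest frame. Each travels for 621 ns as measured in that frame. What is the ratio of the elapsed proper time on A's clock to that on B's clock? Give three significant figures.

τ_A/τ_B = 0.681

A: γ = 1/√(1 − 0.9017²) = 1/√0.1869 = 2.313. B: γ = 1/√(1 − 0.7729²) = 1/√0.4026 = 1.576.
τ_A/τ_B = γ_B/γ_A = 1.576/2.313 = 0.6814, so τ_A/τ_B = 0.6814.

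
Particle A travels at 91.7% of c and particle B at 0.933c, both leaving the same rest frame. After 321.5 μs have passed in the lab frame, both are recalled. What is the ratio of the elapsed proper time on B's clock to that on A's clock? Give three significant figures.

A: β = 0.917; γ = 1/√(1 − 0.917²) = 1/√0.1591 = 2.507. B: γ = 1/√(1 − 0.933²) = 1/√0.1295 = 2.779.
τ_A/τ_B = γ_B/γ_A = 2.779/2.507 = 1.108, so τ_B/τ_A = 0.9022.

τ_B/τ_A = 0.902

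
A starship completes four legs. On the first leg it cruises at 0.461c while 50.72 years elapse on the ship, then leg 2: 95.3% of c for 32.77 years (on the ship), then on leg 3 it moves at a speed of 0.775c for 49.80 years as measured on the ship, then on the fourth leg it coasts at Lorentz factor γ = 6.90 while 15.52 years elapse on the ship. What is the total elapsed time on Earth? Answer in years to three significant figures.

Leg 1: γ = 1/√(1 − 0.461²) = 1/√0.7875 = 1.127; Δt_1 = 1.127 × 50.72 = 57.16 years.
Leg 2: β = 0.953; γ = 1/√(1 − 0.953²) = 1/√0.09179 = 3.301; Δt_2 = 3.301 × 32.77 = 108.2 years.
Leg 3: γ = 1/√(1 − 0.775²) = 1/√0.3994 = 1.582; Δt_3 = 1.582 × 49.80 = 78.80 years.
Leg 4: γ = 6.90; Δt_4 = 6.900 × 15.52 = 107.1 years.
Total: 57.16 + 108.2 + 78.80 + 107.1 years.

Δt = 351 years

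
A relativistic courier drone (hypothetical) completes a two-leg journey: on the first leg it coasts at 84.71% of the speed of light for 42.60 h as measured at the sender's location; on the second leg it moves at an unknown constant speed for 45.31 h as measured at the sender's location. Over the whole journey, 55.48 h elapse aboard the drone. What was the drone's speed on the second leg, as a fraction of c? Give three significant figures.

Leg 1: β = 0.8471; γ = 1/√(1 − 0.8471²) = 1/√0.2824 = 1.882; τ_1 = 42.60/1.882 = 22.64 h.
Leg 2: speed unknown; τ_2 = 45.31/γ_2.
Total proper time: 22.64 + τ_2 = 55.48, so τ_2 = 55.48 − 22.64 = 32.84 h.
γ_2 = 45.31/32.84 = 1.380; β = √(1 − 1/γ²) = √0.4747.

β = 0.689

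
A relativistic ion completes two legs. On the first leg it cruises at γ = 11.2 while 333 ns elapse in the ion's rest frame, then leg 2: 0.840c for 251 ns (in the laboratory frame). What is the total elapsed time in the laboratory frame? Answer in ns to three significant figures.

Δt = 3980 ns

Leg 1: γ = 11.2; Δt_1 = 11.20 × 333 = 3730 ns.
Leg 2: 251 ns is already measured in the laboratory frame.
Total: 3730 + 251.0 ns.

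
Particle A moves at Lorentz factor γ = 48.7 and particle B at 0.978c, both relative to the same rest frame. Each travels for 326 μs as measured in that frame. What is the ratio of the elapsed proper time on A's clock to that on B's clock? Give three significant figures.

τ_A/τ_B = 0.0984

A: γ = 48.7. B: γ = 1/√(1 − 0.978²) = 1/√0.04352 = 4.794.
τ_A/τ_B = γ_B/γ_A = 4.794/48.70 = 0.09843, so τ_A/τ_B = 0.09843.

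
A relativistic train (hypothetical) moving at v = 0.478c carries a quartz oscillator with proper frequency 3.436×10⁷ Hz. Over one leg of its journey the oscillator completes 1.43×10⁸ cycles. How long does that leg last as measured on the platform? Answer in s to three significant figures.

Δt = 4.74 s

γ = 1/√(1 − 0.478²) = 1/√0.7715 = 1.138
Proper time for N cycles: τ = N/f = 1.43×10⁸/(3.436×10⁷) = 4.162×10⁰ s = 4.162 s.
Lab-frame duration Δt = γτ = 1.138 × 4.162 = 4.738 s.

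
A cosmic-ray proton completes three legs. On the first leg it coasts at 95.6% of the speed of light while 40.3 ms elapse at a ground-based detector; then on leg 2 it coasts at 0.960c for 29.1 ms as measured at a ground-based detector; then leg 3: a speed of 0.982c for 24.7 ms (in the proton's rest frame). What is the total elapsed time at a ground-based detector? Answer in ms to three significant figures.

Leg 1: 40.3 ms is already measured at a ground-based detector.
Leg 2: 29.1 ms is already measured at a ground-based detector.
Leg 3: γ = 1/√(1 − 0.982²) = 1/√0.03568 = 5.294; Δt_3 = 5.294 × 24.7 = 130.8 ms.
Total: 40.30 + 29.10 + 130.8 ms.

Δt = 200 ms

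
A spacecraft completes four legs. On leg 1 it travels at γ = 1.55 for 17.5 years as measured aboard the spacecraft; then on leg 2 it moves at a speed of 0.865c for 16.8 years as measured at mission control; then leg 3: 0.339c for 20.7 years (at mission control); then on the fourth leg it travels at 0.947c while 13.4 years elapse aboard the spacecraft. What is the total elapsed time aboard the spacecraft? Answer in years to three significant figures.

τ = 58.8 years

Leg 1: 17.5 years is already measured aboard the spacecraft.
Leg 2: γ = 1/√(1 − 0.865²) = 1/√0.2518 = 1.993; τ_2 = 16.8/1.993 = 8.430 years.
Leg 3: γ = 1/√(1 − 0.339²) = 1/√0.8851 = 1.063; τ_3 = 20.7/1.063 = 19.47 years.
Leg 4: 13.4 years is already measured aboard the spacecraft.
Total: 17.50 + 8.430 + 19.47 + 13.40 years.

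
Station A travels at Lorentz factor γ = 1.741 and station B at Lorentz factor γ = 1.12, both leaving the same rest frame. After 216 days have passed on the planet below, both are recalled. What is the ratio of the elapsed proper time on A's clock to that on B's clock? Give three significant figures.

A: γ = 1.741. B: γ = 1.12.
τ_A/τ_B = γ_B/γ_A = 1.120/1.741 = 0.6433, so τ_A/τ_B = 0.6433.

τ_A/τ_B = 0.643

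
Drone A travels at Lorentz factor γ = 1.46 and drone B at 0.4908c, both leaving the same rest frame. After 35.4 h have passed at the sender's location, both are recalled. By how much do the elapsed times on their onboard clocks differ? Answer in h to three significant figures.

A: γ = 1.46; τ_A = 35.4/1.460 = 24.25 h.
B: γ = 1/√(1 − 0.4908²) = 1/√0.7591 = 1.148; τ_B = 35.4/1.148 = 30.84 h.

|τ_A − τ_B| = 6.60 h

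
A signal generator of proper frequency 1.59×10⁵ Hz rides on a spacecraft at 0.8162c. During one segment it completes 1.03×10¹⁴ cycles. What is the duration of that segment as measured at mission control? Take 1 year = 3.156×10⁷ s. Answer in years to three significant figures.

γ = 1/√(1 − 0.8162²) = 1/√0.3338 = 1.731
Proper time for N cycles: τ = N/f = 1.03×10¹⁴/(1.59×10⁵) = 6.478×10⁸ s = 20.53 years.
Lab-frame duration Δt = γτ = 1.731 × 20.53 = 35.53 years.

Δt = 35.5 years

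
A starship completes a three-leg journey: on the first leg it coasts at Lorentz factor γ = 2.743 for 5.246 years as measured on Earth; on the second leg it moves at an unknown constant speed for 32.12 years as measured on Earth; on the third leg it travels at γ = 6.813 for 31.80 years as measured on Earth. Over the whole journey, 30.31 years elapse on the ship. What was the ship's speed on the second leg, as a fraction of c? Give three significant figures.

Leg 1: γ = 2.743; τ_1 = 5.246/2.743 = 1.913 years.
Leg 2: speed unknown; τ_2 = 32.12/γ_2.
Leg 3: γ = 6.813; τ_3 = 31.80/6.813 = 4.668 years.
Total proper time: 1.913 + τ_2 + 4.668 = 30.31, so τ_2 = 30.31 − 6.580 = 23.73 years.
γ_2 = 32.12/23.73 = 1.354; β = √(1 − 1/γ²) = √0.4542.

β = 0.674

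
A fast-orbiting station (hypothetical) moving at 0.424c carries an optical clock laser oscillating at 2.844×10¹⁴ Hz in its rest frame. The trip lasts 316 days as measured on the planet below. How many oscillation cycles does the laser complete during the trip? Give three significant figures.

N = 7.03×10²¹

γ = 1/√(1 − 0.424²) = 1/√0.8202 = 1.104
The oscillator's own cycle count is N = f × τ where τ is the proper time aboard the station. τ = Δt/γ = 316/1.104 = 286.2 days = 2.473×10⁷ s.
N = 2.844×10¹⁴ × 2.473×10⁷ = 7.032×10²¹.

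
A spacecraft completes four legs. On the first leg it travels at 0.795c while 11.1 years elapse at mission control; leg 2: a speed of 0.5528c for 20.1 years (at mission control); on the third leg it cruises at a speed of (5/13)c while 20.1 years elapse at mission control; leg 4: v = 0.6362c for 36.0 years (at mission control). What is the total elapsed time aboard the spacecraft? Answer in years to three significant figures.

Leg 1: γ = 1/√(1 − 0.795²) = 1/√0.3680 = 1.649; τ_1 = 11.1/1.649 = 6.733 years.
Leg 2: γ = 1/√(1 − 0.5528²) = 1/√0.6944 = 1.200; τ_2 = 20.1/1.200 = 16.75 years.
Leg 3: γ = 1/√(1 − (5/13)²) = 13/12 ≈ 1.083; τ_3 = 20.1/1.083 = 18.55 years.
Leg 4: γ = 1/√(1 − 0.6362²) = 1/√0.5952 = 1.296; τ_4 = 36.0/1.296 = 27.77 years.
Total: 6.733 + 16.75 + 18.55 + 27.77 years.

τ = 69.8 years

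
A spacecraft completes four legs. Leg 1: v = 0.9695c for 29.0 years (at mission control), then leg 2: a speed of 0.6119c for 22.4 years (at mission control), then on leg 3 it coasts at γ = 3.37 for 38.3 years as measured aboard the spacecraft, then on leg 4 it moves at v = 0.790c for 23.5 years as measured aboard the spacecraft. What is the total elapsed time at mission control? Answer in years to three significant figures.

Leg 1: 29.0 years is already measured at mission control.
Leg 2: 22.4 years is already measured at mission control.
Leg 3: γ = 3.37; Δt_3 = 3.370 × 38.3 = 129.1 years.
Leg 4: γ = 1/√(1 − 0.790²) = 1/√0.3759 = 1.631; Δt_4 = 1.631 × 23.5 = 38.33 years.
Total: 29.00 + 22.40 + 129.1 + 38.33 years.

Δt = 219 years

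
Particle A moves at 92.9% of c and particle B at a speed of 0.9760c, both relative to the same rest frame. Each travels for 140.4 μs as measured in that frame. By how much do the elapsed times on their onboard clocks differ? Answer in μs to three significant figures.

A: β = 0.929; γ = 1/√(1 − 0.929²) = 1/√0.1370 = 2.702; τ_A = 140.4/2.702 = 51.96 μs.
B: γ = 1/√(1 − 0.9760²) = 1/√0.04742 = 4.592; τ_B = 140.4/4.592 = 30.57 μs.

|τ_A − τ_B| = 21.4 μs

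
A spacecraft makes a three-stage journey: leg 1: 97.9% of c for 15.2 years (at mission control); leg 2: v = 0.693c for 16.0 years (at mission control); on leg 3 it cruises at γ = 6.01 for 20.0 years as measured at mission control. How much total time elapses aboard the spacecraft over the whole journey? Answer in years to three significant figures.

τ = 18.0 years

Leg 1: β = 0.979; γ = 1/√(1 − 0.979²) = 1/√0.04156 = 4.905; τ_1 = 15.2/4.905 = 3.099 years.
Leg 2: γ = 1/√(1 − 0.693²) = 1/√0.5198 = 1.387; τ_2 = 16.0/1.387 = 11.54 years.
Leg 3: γ = 6.01; τ_3 = 20.0/6.010 = 3.328 years.
Total: 3.099 + 11.54 + 3.328 years.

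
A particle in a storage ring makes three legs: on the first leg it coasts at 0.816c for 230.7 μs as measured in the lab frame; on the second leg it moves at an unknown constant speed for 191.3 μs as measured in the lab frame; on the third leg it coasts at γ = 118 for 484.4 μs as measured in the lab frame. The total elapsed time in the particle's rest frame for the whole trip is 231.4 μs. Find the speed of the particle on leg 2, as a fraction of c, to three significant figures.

Leg 1: γ = 1/√(1 − 0.816²) = 1/√0.3341 = 1.730; τ_1 = 230.7/1.730 = 133.4 μs.
Leg 2: speed unknown; τ_2 = 191.3/γ_2.
Leg 3: γ = 118; τ_3 = 484.4/118.0 = 4.105 μs.
Total proper time: 133.4 + τ_2 + 4.105 = 231.4, so τ_2 = 231.4 − 137.5 = 93.94 μs.
γ_2 = 191.3/93.94 = 2.036; β = √(1 − 1/γ²) = √0.7589.

β = 0.871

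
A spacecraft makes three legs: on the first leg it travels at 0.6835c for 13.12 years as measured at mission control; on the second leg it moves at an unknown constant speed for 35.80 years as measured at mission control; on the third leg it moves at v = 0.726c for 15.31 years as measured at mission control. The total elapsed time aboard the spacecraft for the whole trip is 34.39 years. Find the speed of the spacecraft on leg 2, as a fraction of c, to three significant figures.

β = 0.917

Leg 1: γ = 1/√(1 − 0.6835²) = 1/√0.5328 = 1.370; τ_1 = 13.12/1.370 = 9.577 years.
Leg 2: speed unknown; τ_2 = 35.80/γ_2.
Leg 3: γ = 1/√(1 − 0.726²) = 1/√0.4729 = 1.454; τ_3 = 15.31/1.454 = 10.53 years.
Total proper time: 9.577 + τ_2 + 10.53 = 34.39, so τ_2 = 34.39 − 20.11 = 14.28 years.
γ_2 = 35.80/14.28 = 2.506; β = √(1 − 1/γ²) = √0.8408.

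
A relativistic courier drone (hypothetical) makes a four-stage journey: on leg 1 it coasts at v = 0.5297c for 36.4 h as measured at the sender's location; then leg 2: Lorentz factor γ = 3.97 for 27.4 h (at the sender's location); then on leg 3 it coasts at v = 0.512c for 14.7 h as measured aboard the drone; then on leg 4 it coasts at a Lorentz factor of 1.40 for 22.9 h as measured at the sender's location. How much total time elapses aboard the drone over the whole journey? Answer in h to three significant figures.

τ = 68.8 h

Leg 1: γ = 1/√(1 − 0.5297²) = 1/√0.7194 = 1.179; τ_1 = 36.4/1.179 = 30.87 h.
Leg 2: γ = 3.97; τ_2 = 27.4/3.970 = 6.902 h.
Leg 3: 14.7 h is already measured aboard the drone.
Leg 4: γ = 1.40; τ_4 = 22.9/1.400 = 16.36 h.
Total: 30.87 + 6.902 + 14.70 + 16.36 h.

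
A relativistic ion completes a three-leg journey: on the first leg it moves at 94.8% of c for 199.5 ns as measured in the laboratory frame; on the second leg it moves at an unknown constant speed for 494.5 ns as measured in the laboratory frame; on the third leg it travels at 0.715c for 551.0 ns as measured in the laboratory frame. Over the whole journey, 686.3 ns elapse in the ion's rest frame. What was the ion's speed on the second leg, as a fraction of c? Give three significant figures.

β = 0.877

Leg 1: β = 0.948; γ = 1/√(1 − 0.948²) = 1/√0.1013 = 3.142; τ_1 = 199.5/3.142 = 63.49 ns.
Leg 2: speed unknown; τ_2 = 494.5/γ_2.
Leg 3: γ = 1/√(1 − 0.715²) = 1/√0.4888 = 1.430; τ_3 = 551.0/1.430 = 385.2 ns.
Total proper time: 63.49 + τ_2 + 385.2 = 686.3, so τ_2 = 686.3 − 448.7 = 237.6 ns.
γ_2 = 494.5/237.6 = 2.081; β = √(1 − 1/γ²) = √0.7692.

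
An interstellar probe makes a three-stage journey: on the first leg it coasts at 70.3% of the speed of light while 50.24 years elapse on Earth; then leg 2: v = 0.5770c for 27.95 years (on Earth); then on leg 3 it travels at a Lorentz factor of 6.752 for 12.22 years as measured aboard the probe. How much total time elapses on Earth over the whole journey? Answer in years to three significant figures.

Leg 1: 50.24 years is already measured on Earth.
Leg 2: 27.95 years is already measured on Earth.
Leg 3: γ = 6.752; Δt_3 = 6.752 × 12.22 = 82.51 years.
Total: 50.24 + 27.95 + 82.51 years.

Δt = 161 years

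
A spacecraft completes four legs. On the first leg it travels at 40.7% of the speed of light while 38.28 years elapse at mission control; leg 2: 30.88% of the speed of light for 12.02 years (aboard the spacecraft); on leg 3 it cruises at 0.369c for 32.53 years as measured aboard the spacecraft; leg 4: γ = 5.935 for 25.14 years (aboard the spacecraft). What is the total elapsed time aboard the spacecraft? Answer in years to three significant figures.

τ = 105 years

Leg 1: β = 0.407; γ = 1/√(1 − 0.407²) = 1/√0.8344 = 1.095; τ_1 = 38.28/1.095 = 34.97 years.
Leg 2: 12.02 years is already measured aboard the spacecraft.
Leg 3: 32.53 years is already measured aboard the spacecraft.
Leg 4: 25.14 years is already measured aboard the spacecraft.
Total: 34.97 + 12.02 + 32.53 + 25.14 years.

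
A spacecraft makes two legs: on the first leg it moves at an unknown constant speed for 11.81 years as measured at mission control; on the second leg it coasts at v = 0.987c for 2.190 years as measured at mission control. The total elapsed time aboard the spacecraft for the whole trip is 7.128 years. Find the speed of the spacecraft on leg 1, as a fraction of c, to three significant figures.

Leg 1: speed unknown; τ_1 = 11.81/γ_1.
Leg 2: γ = 1/√(1 − 0.987²) = 1/√0.02583 = 6.222; τ_2 = 2.190/6.222 = 0.3520 years.
Total proper time: τ_1 + 0.3520 = 7.128, so τ_1 = 7.128 − 0.3520 = 6.776 years.
γ_1 = 11.81/6.776 = 1.743; β = √(1 − 1/γ²) = √0.6708.

β = 0.819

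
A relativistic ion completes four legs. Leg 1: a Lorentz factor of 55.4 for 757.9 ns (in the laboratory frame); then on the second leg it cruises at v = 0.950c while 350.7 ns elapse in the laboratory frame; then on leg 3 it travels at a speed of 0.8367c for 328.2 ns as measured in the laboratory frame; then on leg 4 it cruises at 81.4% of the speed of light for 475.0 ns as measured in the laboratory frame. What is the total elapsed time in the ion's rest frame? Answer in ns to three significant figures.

Leg 1: γ = 55.4; τ_1 = 757.9/55.40 = 13.68 ns.
Leg 2: γ = 1/√(1 − 0.950²) = 1/√0.09750 = 3.203; τ_2 = 350.7/3.203 = 109.5 ns.
Leg 3: γ = 1/√(1 − 0.8367²) = 1/√0.2999 = 1.826; τ_3 = 328.2/1.826 = 179.7 ns.
Leg 4: β = 0.814; γ = 1/√(1 − 0.814²) = 1/√0.3374 = 1.722; τ_4 = 475.0/1.722 = 275.9 ns.
Total: 13.68 + 109.5 + 179.7 + 275.9 ns.

τ = 579 ns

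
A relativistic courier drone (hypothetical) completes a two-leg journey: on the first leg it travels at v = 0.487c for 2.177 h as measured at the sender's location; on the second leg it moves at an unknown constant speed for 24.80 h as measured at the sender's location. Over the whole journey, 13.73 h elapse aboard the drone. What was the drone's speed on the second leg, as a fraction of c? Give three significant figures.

Leg 1: γ = 1/√(1 − 0.487²) = 1/√0.7628 = 1.145; τ_1 = 2.177/1.145 = 1.901 h.
Leg 2: speed unknown; τ_2 = 24.80/γ_2.
Total proper time: 1.901 + τ_2 = 13.73, so τ_2 = 13.73 − 1.901 = 11.83 h.
γ_2 = 24.80/11.83 = 2.097; β = √(1 − 1/γ²) = √0.7725.

β = 0.879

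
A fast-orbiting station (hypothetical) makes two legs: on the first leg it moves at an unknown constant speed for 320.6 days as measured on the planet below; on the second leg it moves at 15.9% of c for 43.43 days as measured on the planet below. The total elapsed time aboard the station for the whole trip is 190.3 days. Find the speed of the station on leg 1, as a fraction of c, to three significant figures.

Leg 1: speed unknown; τ_1 = 320.6/γ_1.
Leg 2: β = 0.159; γ = 1/√(1 − 0.159²) = 1/√0.9747 = 1.013; τ_2 = 43.43/1.013 = 42.88 days.
Total proper time: τ_1 + 42.88 = 190.3, so τ_1 = 190.3 − 42.88 = 147.4 days.
γ_1 = 320.6/147.4 = 2.175; β = √(1 − 1/γ²) = √0.7886.

β = 0.888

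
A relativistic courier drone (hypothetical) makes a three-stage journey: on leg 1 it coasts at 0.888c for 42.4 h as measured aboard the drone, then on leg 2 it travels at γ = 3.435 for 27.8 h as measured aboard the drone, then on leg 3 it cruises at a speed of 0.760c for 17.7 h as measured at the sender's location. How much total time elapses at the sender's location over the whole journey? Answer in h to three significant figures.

Δt = 205 h

Leg 1: γ = 1/√(1 − 0.888²) = 1/√0.2115 = 2.175; Δt_1 = 2.175 × 42.4 = 92.21 h.
Leg 2: γ = 3.435; Δt_2 = 3.435 × 27.8 = 95.49 h.
Leg 3: 17.7 h is already measured at the sender's location.
Total: 92.21 + 95.49 + 17.70 h.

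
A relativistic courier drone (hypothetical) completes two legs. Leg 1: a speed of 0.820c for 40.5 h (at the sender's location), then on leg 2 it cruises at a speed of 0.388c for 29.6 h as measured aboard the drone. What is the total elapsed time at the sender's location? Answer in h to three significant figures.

Δt = 72.6 h

Leg 1: 40.5 h is already measured at the sender's location.
Leg 2: γ = 1/√(1 − 0.388²) = 1/√0.8495 = 1.085; Δt_2 = 1.085 × 29.6 = 32.12 h.
Total: 40.50 + 32.12 h.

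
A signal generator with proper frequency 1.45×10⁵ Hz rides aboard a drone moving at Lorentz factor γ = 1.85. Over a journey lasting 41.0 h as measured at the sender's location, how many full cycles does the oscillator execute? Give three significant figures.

γ = 1.85
The oscillator's own cycle count is N = f × τ where τ is the proper time aboard the drone. τ = Δt/γ = 41.0/1.850 = 22.16 h = 7.978×10⁴ s.
N = 1.45×10⁵ × 7.978×10⁴ = 1.157×10¹⁰.

N = 1.16×10¹⁰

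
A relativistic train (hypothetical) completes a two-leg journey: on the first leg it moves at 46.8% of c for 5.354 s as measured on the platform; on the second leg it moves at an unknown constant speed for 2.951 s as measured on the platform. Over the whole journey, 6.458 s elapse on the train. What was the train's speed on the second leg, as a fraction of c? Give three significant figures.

β = 0.811

Leg 1: β = 0.468; γ = 1/√(1 − 0.468²) = 1/√0.7810 = 1.132; τ_1 = 5.354/1.132 = 4.731 s.
Leg 2: speed unknown; τ_2 = 2.951/γ_2.
Total proper time: 4.731 + τ_2 = 6.458, so τ_2 = 6.458 − 4.731 = 1.727 s.
γ_2 = 2.951/1.727 = 1.709; β = √(1 − 1/γ²) = √0.6577.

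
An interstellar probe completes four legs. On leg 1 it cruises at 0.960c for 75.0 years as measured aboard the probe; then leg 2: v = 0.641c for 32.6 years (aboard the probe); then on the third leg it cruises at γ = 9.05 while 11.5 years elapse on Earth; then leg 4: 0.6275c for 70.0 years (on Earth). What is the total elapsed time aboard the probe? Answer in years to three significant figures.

Leg 1: 75.0 years is already measured aboard the probe.
Leg 2: 32.6 years is already measured aboard the probe.
Leg 3: γ = 9.05; τ_3 = 11.5/9.050 = 1.271 years.
Leg 4: γ = 1/√(1 − 0.6275²) = 1/√0.6062 = 1.284; τ_4 = 70.0/1.284 = 54.50 years.
Total: 75.00 + 32.60 + 1.271 + 54.50 years.

τ = 163 years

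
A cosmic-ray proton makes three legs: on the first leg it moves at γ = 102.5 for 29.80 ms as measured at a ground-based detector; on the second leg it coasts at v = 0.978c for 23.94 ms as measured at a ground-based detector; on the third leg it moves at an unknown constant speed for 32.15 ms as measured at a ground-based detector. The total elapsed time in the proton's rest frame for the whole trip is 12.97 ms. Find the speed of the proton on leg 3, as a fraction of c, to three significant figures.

Leg 1: γ = 102.5; τ_1 = 29.80/102.5 = 0.2907 ms.
Leg 2: γ = 1/√(1 − 0.978²) = 1/√0.04352 = 4.794; τ_2 = 23.94/4.794 = 4.994 ms.
Leg 3: speed unknown; τ_3 = 32.15/γ_3.
Total proper time: 0.2907 + 4.994 + τ_3 = 12.97, so τ_3 = 12.97 − 5.285 = 7.685 ms.
γ_3 = 32.15/7.685 = 4.183; β = √(1 − 1/γ²) = √0.9429.

β = 0.971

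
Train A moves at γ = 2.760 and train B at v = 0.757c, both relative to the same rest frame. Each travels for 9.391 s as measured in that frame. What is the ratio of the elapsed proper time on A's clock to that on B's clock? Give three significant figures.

A: γ = 2.760. B: γ = 1/√(1 − 0.757²) = 1/√0.4270 = 1.530.
τ_A/τ_B = γ_B/γ_A = 1.530/2.760 = 0.5545, so τ_A/τ_B = 0.5545.

τ_A/τ_B = 0.555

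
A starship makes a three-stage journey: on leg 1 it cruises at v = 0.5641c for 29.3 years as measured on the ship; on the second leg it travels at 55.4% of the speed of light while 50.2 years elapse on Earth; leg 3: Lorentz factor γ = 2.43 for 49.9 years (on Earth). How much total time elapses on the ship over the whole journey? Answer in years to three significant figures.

τ = 91.6 years

Leg 1: 29.3 years is already measured on the ship.
Leg 2: β = 0.554; γ = 1/√(1 − 0.554²) = 1/√0.6931 = 1.201; τ_2 = 50.2/1.201 = 41.79 years.
Leg 3: γ = 2.43; τ_3 = 49.9/2.430 = 20.53 years.
Total: 29.30 + 41.79 + 20.53 years.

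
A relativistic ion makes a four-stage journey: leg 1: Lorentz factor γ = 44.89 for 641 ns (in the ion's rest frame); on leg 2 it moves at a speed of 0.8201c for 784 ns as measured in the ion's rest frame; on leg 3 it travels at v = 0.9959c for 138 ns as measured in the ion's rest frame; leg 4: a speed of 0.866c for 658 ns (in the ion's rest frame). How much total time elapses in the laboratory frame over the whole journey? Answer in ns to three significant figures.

Leg 1: γ = 44.89; Δt_1 = 44.89 × 641 = 2.877×10⁴ ns.
Leg 2: γ = 1/√(1 − 0.8201²) = 1/√0.3274 = 1.748; Δt_2 = 1.748 × 784 = 1370 ns.
Leg 3: γ = 1/√(1 − 0.9959²) = 1/√0.008183 = 11.05; Δt_3 = 11.05 × 138 = 1526 ns.
Leg 4: γ = 1/√(1 − 0.866²) = 1/√0.2500 = 2.000; Δt_4 = 2.000 × 658 = 1316 ns.
Total: 2.877×10⁴ + 1370 + 1526 + 1316 ns.

Δt = 3.30×10⁴ ns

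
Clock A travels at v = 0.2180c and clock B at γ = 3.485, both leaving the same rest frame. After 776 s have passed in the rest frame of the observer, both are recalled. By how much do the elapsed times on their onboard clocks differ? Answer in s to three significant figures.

A: γ = 1/√(1 − 0.2180²) = 1/√0.9525 = 1.025; τ_A = 776/1.025 = 757.3 s.
B: γ = 3.485; τ_B = 776/3.485 = 222.7 s.

|τ_A − τ_B| = 535 s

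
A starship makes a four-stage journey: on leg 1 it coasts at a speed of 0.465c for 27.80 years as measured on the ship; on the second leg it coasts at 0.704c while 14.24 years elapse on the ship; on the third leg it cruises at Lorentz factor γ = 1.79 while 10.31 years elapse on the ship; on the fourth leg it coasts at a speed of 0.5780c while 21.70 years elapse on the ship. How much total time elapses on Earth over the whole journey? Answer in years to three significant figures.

Leg 1: γ = 1/√(1 − 0.465²) = 1/√0.7838 = 1.130; Δt_1 = 1.130 × 27.80 = 31.40 years.
Leg 2: γ = 1/√(1 − 0.704²) = 1/√0.5044 = 1.408; Δt_2 = 1.408 × 14.24 = 20.05 years.
Leg 3: γ = 1.79; Δt_3 = 1.790 × 10.31 = 18.45 years.
Leg 4: γ = 1/√(1 − 0.5780²) = 1/√0.6659 = 1.225; Δt_4 = 1.225 × 21.70 = 26.59 years.
Total: 31.40 + 20.05 + 18.45 + 26.59 years.

Δt = 96.5 years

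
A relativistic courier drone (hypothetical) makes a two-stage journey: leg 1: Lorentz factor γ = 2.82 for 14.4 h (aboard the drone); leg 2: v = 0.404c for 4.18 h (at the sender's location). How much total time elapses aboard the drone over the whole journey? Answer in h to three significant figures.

Leg 1: 14.4 h is already measured aboard the drone.
Leg 2: γ = 1/√(1 − 0.404²) = 1/√0.8368 = 1.093; τ_2 = 4.18/1.093 = 3.824 h.
Total: 14.40 + 3.824 h.

τ = 18.2 h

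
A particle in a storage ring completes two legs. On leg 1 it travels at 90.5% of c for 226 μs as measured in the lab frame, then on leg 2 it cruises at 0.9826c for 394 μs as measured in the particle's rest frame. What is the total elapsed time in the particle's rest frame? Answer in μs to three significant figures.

Leg 1: β = 0.905; γ = 1/√(1 − 0.905²) = 1/√0.1810 = 2.351; τ_1 = 226/2.351 = 96.14 μs.
Leg 2: 394 μs is already measured in the particle's rest frame.
Total: 96.14 + 394.0 μs.

τ = 490 μs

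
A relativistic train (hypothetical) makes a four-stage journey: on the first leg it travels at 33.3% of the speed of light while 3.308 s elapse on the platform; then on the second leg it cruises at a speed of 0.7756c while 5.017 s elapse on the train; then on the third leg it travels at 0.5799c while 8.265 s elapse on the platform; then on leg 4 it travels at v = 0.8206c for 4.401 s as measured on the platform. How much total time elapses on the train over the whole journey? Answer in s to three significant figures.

Leg 1: β = 0.333; γ = 1/√(1 − 0.333²) = 1/√0.8891 = 1.061; τ_1 = 3.308/1.061 = 3.119 s.
Leg 2: 5.017 s is already measured on the train.
Leg 3: γ = 1/√(1 − 0.5799²) = 1/√0.6637 = 1.227; τ_3 = 8.265/1.227 = 6.733 s.
Leg 4: γ = 1/√(1 − 0.8206²) = 1/√0.3266 = 1.750; τ_4 = 4.401/1.750 = 2.515 s.
Total: 3.119 + 5.017 + 6.733 + 2.515 s.

τ = 17.4 s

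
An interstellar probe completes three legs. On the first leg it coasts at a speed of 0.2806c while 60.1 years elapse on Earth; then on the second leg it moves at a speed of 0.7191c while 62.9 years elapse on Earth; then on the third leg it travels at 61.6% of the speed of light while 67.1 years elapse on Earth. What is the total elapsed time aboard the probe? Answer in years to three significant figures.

Leg 1: γ = 1/√(1 − 0.2806²) = 1/√0.9213 = 1.042; τ_1 = 60.1/1.042 = 57.69 years.
Leg 2: γ = 1/√(1 − 0.7191²) = 1/√0.4829 = 1.439; τ_2 = 62.9/1.439 = 43.71 years.
Leg 3: β = 0.616; γ = 1/√(1 − 0.616²) = 1/√0.6205 = 1.269; τ_3 = 67.1/1.269 = 52.86 years.
Total: 57.69 + 43.71 + 52.86 years.

τ = 154 years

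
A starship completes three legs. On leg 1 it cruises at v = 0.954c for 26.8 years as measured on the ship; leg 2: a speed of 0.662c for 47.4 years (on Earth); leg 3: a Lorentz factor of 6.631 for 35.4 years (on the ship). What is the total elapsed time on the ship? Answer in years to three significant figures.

τ = 97.7 years

Leg 1: 26.8 years is already measured on the ship.
Leg 2: γ = 1/√(1 − 0.662²) = 1/√0.5618 = 1.334; τ_2 = 47.4/1.334 = 35.53 years.
Leg 3: 35.4 years is already measured on the ship.
Total: 26.80 + 35.53 + 35.40 years.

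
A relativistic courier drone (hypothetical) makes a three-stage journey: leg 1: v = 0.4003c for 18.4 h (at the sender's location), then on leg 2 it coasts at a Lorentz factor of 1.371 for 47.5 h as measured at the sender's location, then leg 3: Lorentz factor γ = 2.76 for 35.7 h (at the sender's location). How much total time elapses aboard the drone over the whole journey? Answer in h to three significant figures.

Leg 1: γ = 1/√(1 − 0.4003²) = 1/√0.8398 = 1.091; τ_1 = 18.4/1.091 = 16.86 h.
Leg 2: γ = 1.371; τ_2 = 47.5/1.371 = 34.65 h.
Leg 3: γ = 2.76; τ_3 = 35.7/2.760 = 12.93 h.
Total: 16.86 + 34.65 + 12.93 h.

τ = 64.4 h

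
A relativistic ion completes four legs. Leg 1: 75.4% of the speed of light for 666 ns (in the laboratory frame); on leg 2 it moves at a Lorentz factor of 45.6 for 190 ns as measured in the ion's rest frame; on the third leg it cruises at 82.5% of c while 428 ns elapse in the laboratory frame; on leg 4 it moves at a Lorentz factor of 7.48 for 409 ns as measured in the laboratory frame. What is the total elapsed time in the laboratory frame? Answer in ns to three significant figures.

Δt = 1.02×10⁴ ns

Leg 1: 666 ns is already measured in the laboratory frame.
Leg 2: γ = 45.6; Δt_2 = 45.60 × 190 = 8664 ns.
Leg 3: 428 ns is already measured in the laboratory frame.
Leg 4: 409 ns is already measured in the laboratory frame.
Total: 666.0 + 8664 + 428.0 + 409.0 ns.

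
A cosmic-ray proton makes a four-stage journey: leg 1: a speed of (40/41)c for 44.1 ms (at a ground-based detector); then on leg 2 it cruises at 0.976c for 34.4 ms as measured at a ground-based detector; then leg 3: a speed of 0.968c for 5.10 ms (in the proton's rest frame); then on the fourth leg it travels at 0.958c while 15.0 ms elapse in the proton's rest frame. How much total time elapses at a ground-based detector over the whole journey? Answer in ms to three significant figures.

Leg 1: 44.1 ms is already measured at a ground-based detector.
Leg 2: 34.4 ms is already measured at a ground-based detector.
Leg 3: γ = 1/√(1 − 0.968²) = 1/√0.06298 = 3.985; Δt_3 = 3.985 × 5.10 = 20.32 ms.
Leg 4: γ = 1/√(1 − 0.958²) = 1/√0.08224 = 3.487; Δt_4 = 3.487 × 15.0 = 52.31 ms.
Total: 44.10 + 34.40 + 20.32 + 52.31 ms.

Δt = 151 ms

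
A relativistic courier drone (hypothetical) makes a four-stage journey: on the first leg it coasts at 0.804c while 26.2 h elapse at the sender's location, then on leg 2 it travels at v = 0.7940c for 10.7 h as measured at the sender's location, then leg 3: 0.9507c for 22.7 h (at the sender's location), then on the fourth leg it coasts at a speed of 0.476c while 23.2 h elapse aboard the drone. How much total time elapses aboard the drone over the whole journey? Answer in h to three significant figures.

τ = 52.3 h

Leg 1: γ = 1/√(1 − 0.804²) = 1/√0.3536 = 1.682; τ_1 = 26.2/1.682 = 15.58 h.
Leg 2: γ = 1/√(1 − 0.7940²) = 1/√0.3696 = 1.645; τ_2 = 10.7/1.645 = 6.505 h.
Leg 3: γ = 1/√(1 − 0.9507²) = 1/√0.09617 = 3.225; τ_3 = 22.7/3.225 = 7.040 h.
Leg 4: 23.2 h is already measured aboard the drone.
Total: 15.58 + 6.505 + 7.040 + 23.20 h.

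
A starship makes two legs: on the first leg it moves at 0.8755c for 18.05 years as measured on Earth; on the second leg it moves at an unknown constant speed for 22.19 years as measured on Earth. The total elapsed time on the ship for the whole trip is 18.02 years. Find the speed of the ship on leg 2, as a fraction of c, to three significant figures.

β = 0.908

Leg 1: γ = 1/√(1 − 0.8755²) = 1/√0.2335 = 2.069; τ_1 = 18.05/2.069 = 8.722 years.
Leg 2: speed unknown; τ_2 = 22.19/γ_2.
Total proper time: 8.722 + τ_2 = 18.02, so τ_2 = 18.02 − 8.722 = 9.298 years.
γ_2 = 22.19/9.298 = 2.387; β = √(1 − 1/γ²) = √0.8244.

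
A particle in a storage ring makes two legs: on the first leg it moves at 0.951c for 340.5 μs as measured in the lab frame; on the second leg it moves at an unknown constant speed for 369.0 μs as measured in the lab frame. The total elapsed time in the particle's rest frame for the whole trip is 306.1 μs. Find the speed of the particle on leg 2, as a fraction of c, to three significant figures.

Leg 1: γ = 1/√(1 − 0.951²) = 1/√0.09560 = 3.234; τ_1 = 340.5/3.234 = 105.3 μs.
Leg 2: speed unknown; τ_2 = 369.0/γ_2.
Total proper time: 105.3 + τ_2 = 306.1, so τ_2 = 306.1 − 105.3 = 200.8 μs.
γ_2 = 369.0/200.8 = 1.837; β = √(1 − 1/γ²) = √0.7038.

β = 0.839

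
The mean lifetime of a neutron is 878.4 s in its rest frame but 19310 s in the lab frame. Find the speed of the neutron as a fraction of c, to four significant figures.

γ = Δt/τ₀ = 19310/878.4 = 21.98
β = √(1 − 1/γ²) = √(1 − 0.002069) = √0.9979

v = 0.9990c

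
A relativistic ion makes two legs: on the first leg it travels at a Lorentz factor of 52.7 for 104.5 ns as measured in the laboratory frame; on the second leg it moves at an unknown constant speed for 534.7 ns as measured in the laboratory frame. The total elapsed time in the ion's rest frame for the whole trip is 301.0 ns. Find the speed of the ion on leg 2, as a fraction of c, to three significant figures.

β = 0.829

Leg 1: γ = 52.7; τ_1 = 104.5/52.70 = 1.983 ns.
Leg 2: speed unknown; τ_2 = 534.7/γ_2.
Total proper time: 1.983 + τ_2 = 301.0, so τ_2 = 301.0 − 1.983 = 299.0 ns.
γ_2 = 534.7/299.0 = 1.788; β = √(1 − 1/γ²) = √0.6873.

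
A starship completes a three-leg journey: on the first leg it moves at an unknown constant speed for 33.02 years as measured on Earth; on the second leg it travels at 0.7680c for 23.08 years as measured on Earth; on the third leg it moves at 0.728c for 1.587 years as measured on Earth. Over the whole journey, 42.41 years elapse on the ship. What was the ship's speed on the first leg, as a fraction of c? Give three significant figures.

β = 0.595

Leg 1: speed unknown; τ_1 = 33.02/γ_1.
Leg 2: γ = 1/√(1 − 0.7680²) = 1/√0.4102 = 1.561; τ_2 = 23.08/1.561 = 14.78 years.
Leg 3: γ = 1/√(1 − 0.728²) = 1/√0.4700 = 1.459; τ_3 = 1.587/1.459 = 1.088 years.
Total proper time: τ_1 + 14.78 + 1.088 = 42.41, so τ_1 = 42.41 − 15.87 = 26.54 years.
γ_1 = 33.02/26.54 = 1.244; β = √(1 − 1/γ²) = √0.3540.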